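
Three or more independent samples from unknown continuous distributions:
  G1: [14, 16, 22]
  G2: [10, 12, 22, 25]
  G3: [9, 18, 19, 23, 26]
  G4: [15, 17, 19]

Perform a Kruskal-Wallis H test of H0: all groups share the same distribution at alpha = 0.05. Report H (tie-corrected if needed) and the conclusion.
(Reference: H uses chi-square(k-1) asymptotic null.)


Step 1: Combine all N = 15 observations and assign midranks.
sorted (value, group, rank): (9,G3,1), (10,G2,2), (12,G2,3), (14,G1,4), (15,G4,5), (16,G1,6), (17,G4,7), (18,G3,8), (19,G3,9.5), (19,G4,9.5), (22,G1,11.5), (22,G2,11.5), (23,G3,13), (25,G2,14), (26,G3,15)
Step 2: Sum ranks within each group.
R_1 = 21.5 (n_1 = 3)
R_2 = 30.5 (n_2 = 4)
R_3 = 46.5 (n_3 = 5)
R_4 = 21.5 (n_4 = 3)
Step 3: H = 12/(N(N+1)) * sum(R_i^2/n_i) - 3(N+1)
     = 12/(15*16) * (21.5^2/3 + 30.5^2/4 + 46.5^2/5 + 21.5^2/3) - 3*16
     = 0.050000 * 973.179 - 48
     = 0.658958.
Step 4: Ties present; correction factor C = 1 - 12/(15^3 - 15) = 0.996429. Corrected H = 0.658958 / 0.996429 = 0.661320.
Step 5: Under H0, H ~ chi^2(3); p-value = 0.882262.
Step 6: alpha = 0.05. fail to reject H0.

H = 0.6613, df = 3, p = 0.882262, fail to reject H0.


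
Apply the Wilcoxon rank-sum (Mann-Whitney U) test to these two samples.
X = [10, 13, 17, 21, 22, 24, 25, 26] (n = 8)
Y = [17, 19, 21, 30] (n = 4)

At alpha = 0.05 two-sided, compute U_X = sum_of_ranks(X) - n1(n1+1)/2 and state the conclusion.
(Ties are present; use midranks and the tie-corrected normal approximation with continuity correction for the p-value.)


Step 1: Combine and sort all 12 observations; assign midranks.
sorted (value, group): (10,X), (13,X), (17,X), (17,Y), (19,Y), (21,X), (21,Y), (22,X), (24,X), (25,X), (26,X), (30,Y)
ranks: 10->1, 13->2, 17->3.5, 17->3.5, 19->5, 21->6.5, 21->6.5, 22->8, 24->9, 25->10, 26->11, 30->12
Step 2: Rank sum for X: R1 = 1 + 2 + 3.5 + 6.5 + 8 + 9 + 10 + 11 = 51.
Step 3: U_X = R1 - n1(n1+1)/2 = 51 - 8*9/2 = 51 - 36 = 15.
       U_Y = n1*n2 - U_X = 32 - 15 = 17.
Step 4: Ties are present, so use the tie-corrected normal approximation (with continuity correction) for the p-value.
Step 5: p-value = 0.932087; compare to alpha = 0.05. fail to reject H0.

U_X = 15, p = 0.932087, fail to reject H0 at alpha = 0.05.


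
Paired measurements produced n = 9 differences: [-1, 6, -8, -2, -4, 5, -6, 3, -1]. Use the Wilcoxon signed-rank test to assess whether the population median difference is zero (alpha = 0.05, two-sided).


Step 1: Drop any zero differences (none here) and take |d_i|.
|d| = [1, 6, 8, 2, 4, 5, 6, 3, 1]
Step 2: Midrank |d_i| (ties get averaged ranks).
ranks: |1|->1.5, |6|->7.5, |8|->9, |2|->3, |4|->5, |5|->6, |6|->7.5, |3|->4, |1|->1.5
Step 3: Attach original signs; sum ranks with positive sign and with negative sign.
W+ = 7.5 + 6 + 4 = 17.5
W- = 1.5 + 9 + 3 + 5 + 7.5 + 1.5 = 27.5
(Check: W+ + W- = 45 should equal n(n+1)/2 = 45.)
Step 4: Test statistic W = min(W+, W-) = 17.5.
Step 5: Ties in |d|, so use the tie-corrected normal approximation.
        E[W] = n(n+1)/4 = 9*10/4 = 22.5.
        Tie groups: |d|=1 (t=2), |d|=6 (t=2); sum(t^3 - t) = 12.
        Var[W] = n(n+1)(2n+1)/24 - sum(t^3-t)/48 = 1710/24 - 12/48 = 71.
        z = (W - E[W]) / sqrt(Var[W]) = (17.5 - 22.5) / 8.4261 = -0.5934.
        Two-sided p = 2*Phi(z) = 0.552920.
Step 6: alpha = 0.05. fail to reject H0.

W+ = 17.5, W- = 27.5, W = min = 17.5, p = 0.552920, fail to reject H0.


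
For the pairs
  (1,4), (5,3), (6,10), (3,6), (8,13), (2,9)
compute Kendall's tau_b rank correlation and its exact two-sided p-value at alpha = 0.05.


Step 1: Enumerate the 15 unordered pairs (i,j) with i<j and classify each by sign(x_j-x_i) * sign(y_j-y_i).
  (1,2):dx=+4,dy=-1->D; (1,3):dx=+5,dy=+6->C; (1,4):dx=+2,dy=+2->C; (1,5):dx=+7,dy=+9->C
  (1,6):dx=+1,dy=+5->C; (2,3):dx=+1,dy=+7->C; (2,4):dx=-2,dy=+3->D; (2,5):dx=+3,dy=+10->C
  (2,6):dx=-3,dy=+6->D; (3,4):dx=-3,dy=-4->C; (3,5):dx=+2,dy=+3->C; (3,6):dx=-4,dy=-1->C
  (4,5):dx=+5,dy=+7->C; (4,6):dx=-1,dy=+3->D; (5,6):dx=-6,dy=-4->C
Step 2: C = 11, D = 4, total pairs = 15.
Step 3: tau = (C - D)/(n(n-1)/2) = (11 - 4)/15 = 0.466667.
Step 4: Exact two-sided p-value (enumerate n! = 720 permutations of y under H0): p = 0.272222.
Step 5: alpha = 0.05. fail to reject H0.

tau_b = 0.4667 (C=11, D=4), p = 0.272222, fail to reject H0.


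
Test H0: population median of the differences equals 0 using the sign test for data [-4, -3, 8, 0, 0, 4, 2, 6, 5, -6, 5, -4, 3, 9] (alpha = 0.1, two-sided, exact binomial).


Step 1: Discard zero differences. Original n = 14; n_eff = number of nonzero differences = 12.
Nonzero differences (with sign): -4, -3, +8, +4, +2, +6, +5, -6, +5, -4, +3, +9
Step 2: Count signs: positive = 8, negative = 4.
Step 3: Under H0: P(positive) = 0.5, so the number of positives S ~ Bin(12, 0.5).
Step 4: Two-sided exact p-value = sum of Bin(12,0.5) probabilities at or below the observed probability = 0.387695.
Step 5: alpha = 0.1. fail to reject H0.

n_eff = 12, pos = 8, neg = 4, p = 0.387695, fail to reject H0.


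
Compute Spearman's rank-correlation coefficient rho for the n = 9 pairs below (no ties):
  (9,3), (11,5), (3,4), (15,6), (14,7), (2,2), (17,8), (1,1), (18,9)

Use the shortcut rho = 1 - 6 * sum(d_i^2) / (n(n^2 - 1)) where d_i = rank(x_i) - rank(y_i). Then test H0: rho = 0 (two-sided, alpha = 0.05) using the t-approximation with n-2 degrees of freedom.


Step 1: Rank x and y separately (midranks; no ties here).
rank(x): 9->4, 11->5, 3->3, 15->7, 14->6, 2->2, 17->8, 1->1, 18->9
rank(y): 3->3, 5->5, 4->4, 6->6, 7->7, 2->2, 8->8, 1->1, 9->9
Step 2: d_i = R_x(i) - R_y(i); compute d_i^2.
  (4-3)^2=1, (5-5)^2=0, (3-4)^2=1, (7-6)^2=1, (6-7)^2=1, (2-2)^2=0, (8-8)^2=0, (1-1)^2=0, (9-9)^2=0
sum(d^2) = 4.
Step 3: rho = 1 - 6*4 / (9*(9^2 - 1)) = 1 - 24/720 = 0.966667.
Step 4: Under H0, t = rho * sqrt((n-2)/(1-rho^2)) = 9.9890 ~ t(7).
Step 5: Two-sided p-value from the t-distribution with 7 df = 0.000022.
Step 6: alpha = 0.05. reject H0.

rho = 0.9667, p = 0.000022, reject H0 at alpha = 0.05.


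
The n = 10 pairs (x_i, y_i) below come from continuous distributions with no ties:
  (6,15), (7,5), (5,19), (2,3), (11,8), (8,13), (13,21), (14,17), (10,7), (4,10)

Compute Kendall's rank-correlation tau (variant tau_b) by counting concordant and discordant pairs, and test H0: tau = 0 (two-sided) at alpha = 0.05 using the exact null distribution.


Step 1: Enumerate the 45 unordered pairs (i,j) with i<j and classify each by sign(x_j-x_i) * sign(y_j-y_i).
  (1,2):dx=+1,dy=-10->D; (1,3):dx=-1,dy=+4->D; (1,4):dx=-4,dy=-12->C; (1,5):dx=+5,dy=-7->D
  (1,6):dx=+2,dy=-2->D; (1,7):dx=+7,dy=+6->C; (1,8):dx=+8,dy=+2->C; (1,9):dx=+4,dy=-8->D
  (1,10):dx=-2,dy=-5->C; (2,3):dx=-2,dy=+14->D; (2,4):dx=-5,dy=-2->C; (2,5):dx=+4,dy=+3->C
  (2,6):dx=+1,dy=+8->C; (2,7):dx=+6,dy=+16->C; (2,8):dx=+7,dy=+12->C; (2,9):dx=+3,dy=+2->C
  (2,10):dx=-3,dy=+5->D; (3,4):dx=-3,dy=-16->C; (3,5):dx=+6,dy=-11->D; (3,6):dx=+3,dy=-6->D
  (3,7):dx=+8,dy=+2->C; (3,8):dx=+9,dy=-2->D; (3,9):dx=+5,dy=-12->D; (3,10):dx=-1,dy=-9->C
  (4,5):dx=+9,dy=+5->C; (4,6):dx=+6,dy=+10->C; (4,7):dx=+11,dy=+18->C; (4,8):dx=+12,dy=+14->C
  (4,9):dx=+8,dy=+4->C; (4,10):dx=+2,dy=+7->C; (5,6):dx=-3,dy=+5->D; (5,7):dx=+2,dy=+13->C
  (5,8):dx=+3,dy=+9->C; (5,9):dx=-1,dy=-1->C; (5,10):dx=-7,dy=+2->D; (6,7):dx=+5,dy=+8->C
  (6,8):dx=+6,dy=+4->C; (6,9):dx=+2,dy=-6->D; (6,10):dx=-4,dy=-3->C; (7,8):dx=+1,dy=-4->D
  (7,9):dx=-3,dy=-14->C; (7,10):dx=-9,dy=-11->C; (8,9):dx=-4,dy=-10->C; (8,10):dx=-10,dy=-7->C
  (9,10):dx=-6,dy=+3->D
Step 2: C = 29, D = 16, total pairs = 45.
Step 3: tau = (C - D)/(n(n-1)/2) = (29 - 16)/45 = 0.288889.
Step 4: Exact two-sided p-value (enumerate n! = 3628800 permutations of y under H0): p = 0.291248.
Step 5: alpha = 0.05. fail to reject H0.

tau_b = 0.2889 (C=29, D=16), p = 0.291248, fail to reject H0.


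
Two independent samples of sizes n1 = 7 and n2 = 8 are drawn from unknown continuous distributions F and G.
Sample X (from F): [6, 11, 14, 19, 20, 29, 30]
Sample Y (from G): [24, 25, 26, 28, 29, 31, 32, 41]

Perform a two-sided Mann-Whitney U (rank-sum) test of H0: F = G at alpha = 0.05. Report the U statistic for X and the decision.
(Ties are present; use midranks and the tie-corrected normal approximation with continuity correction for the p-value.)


Step 1: Combine and sort all 15 observations; assign midranks.
sorted (value, group): (6,X), (11,X), (14,X), (19,X), (20,X), (24,Y), (25,Y), (26,Y), (28,Y), (29,X), (29,Y), (30,X), (31,Y), (32,Y), (41,Y)
ranks: 6->1, 11->2, 14->3, 19->4, 20->5, 24->6, 25->7, 26->8, 28->9, 29->10.5, 29->10.5, 30->12, 31->13, 32->14, 41->15
Step 2: Rank sum for X: R1 = 1 + 2 + 3 + 4 + 5 + 10.5 + 12 = 37.5.
Step 3: U_X = R1 - n1(n1+1)/2 = 37.5 - 7*8/2 = 37.5 - 28 = 9.5.
       U_Y = n1*n2 - U_X = 56 - 9.5 = 46.5.
Step 4: Ties are present, so use the tie-corrected normal approximation (with continuity correction) for the p-value.
Step 5: p-value = 0.037073; compare to alpha = 0.05. reject H0.

U_X = 9.5, p = 0.037073, reject H0 at alpha = 0.05.


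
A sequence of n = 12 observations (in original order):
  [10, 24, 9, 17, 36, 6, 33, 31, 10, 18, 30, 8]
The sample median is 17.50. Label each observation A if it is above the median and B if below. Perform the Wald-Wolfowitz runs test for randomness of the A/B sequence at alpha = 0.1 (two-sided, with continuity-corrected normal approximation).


Step 1: Compute median = 17.50; label A = above, B = below.
Labels in order: BABBABAABAAB  (n_A = 6, n_B = 6)
Step 2: Count runs R = 9.
Step 3: Under H0 (random ordering), E[R] = 2*n_A*n_B/(n_A+n_B) + 1 = 2*6*6/12 + 1 = 7.0000.
        Var[R] = 2*n_A*n_B*(2*n_A*n_B - n_A - n_B) / ((n_A+n_B)^2 * (n_A+n_B-1)) = 4320/1584 = 2.7273.
        SD[R] = 1.6514.
Step 4: Continuity-corrected z = (R - 0.5 - E[R]) / SD[R] = (9 - 0.5 - 7.0000) / 1.6514 = 0.9083.
Step 5: Two-sided p-value via normal approximation = 2*(1 - Phi(|z|)) = 0.363722.
Step 6: alpha = 0.1. fail to reject H0.

R = 9, z = 0.9083, p = 0.363722, fail to reject H0.


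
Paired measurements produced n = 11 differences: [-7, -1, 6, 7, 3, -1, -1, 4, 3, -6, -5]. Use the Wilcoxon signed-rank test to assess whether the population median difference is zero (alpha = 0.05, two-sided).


Step 1: Drop any zero differences (none here) and take |d_i|.
|d| = [7, 1, 6, 7, 3, 1, 1, 4, 3, 6, 5]
Step 2: Midrank |d_i| (ties get averaged ranks).
ranks: |7|->10.5, |1|->2, |6|->8.5, |7|->10.5, |3|->4.5, |1|->2, |1|->2, |4|->6, |3|->4.5, |6|->8.5, |5|->7
Step 3: Attach original signs; sum ranks with positive sign and with negative sign.
W+ = 8.5 + 10.5 + 4.5 + 6 + 4.5 = 34
W- = 10.5 + 2 + 2 + 2 + 8.5 + 7 = 32
(Check: W+ + W- = 66 should equal n(n+1)/2 = 66.)
Step 4: Test statistic W = min(W+, W-) = 32.
Step 5: Ties in |d|, so use the tie-corrected normal approximation.
        E[W] = n(n+1)/4 = 11*12/4 = 33.
        Tie groups: |d|=1 (t=3), |d|=3 (t=2), |d|=6 (t=2), |d|=7 (t=2); sum(t^3 - t) = 42.
        Var[W] = n(n+1)(2n+1)/24 - sum(t^3-t)/48 = 3036/24 - 42/48 = 125.625.
        z = (W - E[W]) / sqrt(Var[W]) = (32 - 33) / 11.2083 = -0.0892.
        Two-sided p = 2*Phi(z) = 0.928907.
Step 6: alpha = 0.05. fail to reject H0.

W+ = 34, W- = 32, W = min = 32, p = 0.928907, fail to reject H0.


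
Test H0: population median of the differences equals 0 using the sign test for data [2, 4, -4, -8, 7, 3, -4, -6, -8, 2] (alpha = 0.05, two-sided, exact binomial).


Step 1: Discard zero differences. Original n = 10; n_eff = number of nonzero differences = 10.
Nonzero differences (with sign): +2, +4, -4, -8, +7, +3, -4, -6, -8, +2
Step 2: Count signs: positive = 5, negative = 5.
Step 3: Under H0: P(positive) = 0.5, so the number of positives S ~ Bin(10, 0.5).
Step 4: Two-sided exact p-value = sum of Bin(10,0.5) probabilities at or below the observed probability = 1.000000.
Step 5: alpha = 0.05. fail to reject H0.

n_eff = 10, pos = 5, neg = 5, p = 1.000000, fail to reject H0.


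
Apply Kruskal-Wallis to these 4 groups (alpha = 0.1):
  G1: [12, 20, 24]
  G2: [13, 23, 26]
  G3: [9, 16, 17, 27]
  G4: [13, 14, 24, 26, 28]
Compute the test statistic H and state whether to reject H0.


Step 1: Combine all N = 15 observations and assign midranks.
sorted (value, group, rank): (9,G3,1), (12,G1,2), (13,G2,3.5), (13,G4,3.5), (14,G4,5), (16,G3,6), (17,G3,7), (20,G1,8), (23,G2,9), (24,G1,10.5), (24,G4,10.5), (26,G2,12.5), (26,G4,12.5), (27,G3,14), (28,G4,15)
Step 2: Sum ranks within each group.
R_1 = 20.5 (n_1 = 3)
R_2 = 25 (n_2 = 3)
R_3 = 28 (n_3 = 4)
R_4 = 46.5 (n_4 = 5)
Step 3: H = 12/(N(N+1)) * sum(R_i^2/n_i) - 3(N+1)
     = 12/(15*16) * (20.5^2/3 + 25^2/3 + 28^2/4 + 46.5^2/5) - 3*16
     = 0.050000 * 976.867 - 48
     = 0.843333.
Step 4: Ties present; correction factor C = 1 - 18/(15^3 - 15) = 0.994643. Corrected H = 0.843333 / 0.994643 = 0.847876.
Step 5: Under H0, H ~ chi^2(3); p-value = 0.837985.
Step 6: alpha = 0.1. fail to reject H0.

H = 0.8479, df = 3, p = 0.837985, fail to reject H0.


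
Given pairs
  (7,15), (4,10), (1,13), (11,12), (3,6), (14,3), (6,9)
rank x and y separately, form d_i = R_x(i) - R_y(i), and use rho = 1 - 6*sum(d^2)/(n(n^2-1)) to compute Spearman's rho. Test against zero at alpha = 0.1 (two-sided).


Step 1: Rank x and y separately (midranks; no ties here).
rank(x): 7->5, 4->3, 1->1, 11->6, 3->2, 14->7, 6->4
rank(y): 15->7, 10->4, 13->6, 12->5, 6->2, 3->1, 9->3
Step 2: d_i = R_x(i) - R_y(i); compute d_i^2.
  (5-7)^2=4, (3-4)^2=1, (1-6)^2=25, (6-5)^2=1, (2-2)^2=0, (7-1)^2=36, (4-3)^2=1
sum(d^2) = 68.
Step 3: rho = 1 - 6*68 / (7*(7^2 - 1)) = 1 - 408/336 = -0.214286.
Step 4: Under H0, t = rho * sqrt((n-2)/(1-rho^2)) = -0.4906 ~ t(5).
Step 5: Two-sided p-value from the t-distribution with 5 df = 0.644512.
Step 6: alpha = 0.1. fail to reject H0.

rho = -0.2143, p = 0.644512, fail to reject H0 at alpha = 0.1.


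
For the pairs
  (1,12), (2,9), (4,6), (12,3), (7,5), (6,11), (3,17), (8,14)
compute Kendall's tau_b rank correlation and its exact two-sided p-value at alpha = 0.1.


Step 1: Enumerate the 28 unordered pairs (i,j) with i<j and classify each by sign(x_j-x_i) * sign(y_j-y_i).
  (1,2):dx=+1,dy=-3->D; (1,3):dx=+3,dy=-6->D; (1,4):dx=+11,dy=-9->D; (1,5):dx=+6,dy=-7->D
  (1,6):dx=+5,dy=-1->D; (1,7):dx=+2,dy=+5->C; (1,8):dx=+7,dy=+2->C; (2,3):dx=+2,dy=-3->D
  (2,4):dx=+10,dy=-6->D; (2,5):dx=+5,dy=-4->D; (2,6):dx=+4,dy=+2->C; (2,7):dx=+1,dy=+8->C
  (2,8):dx=+6,dy=+5->C; (3,4):dx=+8,dy=-3->D; (3,5):dx=+3,dy=-1->D; (3,6):dx=+2,dy=+5->C
  (3,7):dx=-1,dy=+11->D; (3,8):dx=+4,dy=+8->C; (4,5):dx=-5,dy=+2->D; (4,6):dx=-6,dy=+8->D
  (4,7):dx=-9,dy=+14->D; (4,8):dx=-4,dy=+11->D; (5,6):dx=-1,dy=+6->D; (5,7):dx=-4,dy=+12->D
  (5,8):dx=+1,dy=+9->C; (6,7):dx=-3,dy=+6->D; (6,8):dx=+2,dy=+3->C; (7,8):dx=+5,dy=-3->D
Step 2: C = 9, D = 19, total pairs = 28.
Step 3: tau = (C - D)/(n(n-1)/2) = (9 - 19)/28 = -0.357143.
Step 4: Exact two-sided p-value (enumerate n! = 40320 permutations of y under H0): p = 0.275099.
Step 5: alpha = 0.1. fail to reject H0.

tau_b = -0.3571 (C=9, D=19), p = 0.275099, fail to reject H0.


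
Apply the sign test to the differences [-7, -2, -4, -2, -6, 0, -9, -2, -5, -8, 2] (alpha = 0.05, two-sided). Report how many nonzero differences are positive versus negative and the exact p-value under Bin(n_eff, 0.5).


Step 1: Discard zero differences. Original n = 11; n_eff = number of nonzero differences = 10.
Nonzero differences (with sign): -7, -2, -4, -2, -6, -9, -2, -5, -8, +2
Step 2: Count signs: positive = 1, negative = 9.
Step 3: Under H0: P(positive) = 0.5, so the number of positives S ~ Bin(10, 0.5).
Step 4: Two-sided exact p-value = sum of Bin(10,0.5) probabilities at or below the observed probability = 0.021484.
Step 5: alpha = 0.05. reject H0.

n_eff = 10, pos = 1, neg = 9, p = 0.021484, reject H0.


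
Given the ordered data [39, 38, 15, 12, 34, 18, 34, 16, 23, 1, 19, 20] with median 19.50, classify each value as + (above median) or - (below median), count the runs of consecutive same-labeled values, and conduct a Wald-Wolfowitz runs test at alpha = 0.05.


Step 1: Compute median = 19.50; label A = above, B = below.
Labels in order: AABBABABABBA  (n_A = 6, n_B = 6)
Step 2: Count runs R = 9.
Step 3: Under H0 (random ordering), E[R] = 2*n_A*n_B/(n_A+n_B) + 1 = 2*6*6/12 + 1 = 7.0000.
        Var[R] = 2*n_A*n_B*(2*n_A*n_B - n_A - n_B) / ((n_A+n_B)^2 * (n_A+n_B-1)) = 4320/1584 = 2.7273.
        SD[R] = 1.6514.
Step 4: Continuity-corrected z = (R - 0.5 - E[R]) / SD[R] = (9 - 0.5 - 7.0000) / 1.6514 = 0.9083.
Step 5: Two-sided p-value via normal approximation = 2*(1 - Phi(|z|)) = 0.363722.
Step 6: alpha = 0.05. fail to reject H0.

R = 9, z = 0.9083, p = 0.363722, fail to reject H0.


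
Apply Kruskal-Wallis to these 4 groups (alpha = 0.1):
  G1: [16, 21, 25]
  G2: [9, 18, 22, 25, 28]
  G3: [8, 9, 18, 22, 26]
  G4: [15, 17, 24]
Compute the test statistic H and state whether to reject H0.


Step 1: Combine all N = 16 observations and assign midranks.
sorted (value, group, rank): (8,G3,1), (9,G2,2.5), (9,G3,2.5), (15,G4,4), (16,G1,5), (17,G4,6), (18,G2,7.5), (18,G3,7.5), (21,G1,9), (22,G2,10.5), (22,G3,10.5), (24,G4,12), (25,G1,13.5), (25,G2,13.5), (26,G3,15), (28,G2,16)
Step 2: Sum ranks within each group.
R_1 = 27.5 (n_1 = 3)
R_2 = 50 (n_2 = 5)
R_3 = 36.5 (n_3 = 5)
R_4 = 22 (n_4 = 3)
Step 3: H = 12/(N(N+1)) * sum(R_i^2/n_i) - 3(N+1)
     = 12/(16*17) * (27.5^2/3 + 50^2/5 + 36.5^2/5 + 22^2/3) - 3*17
     = 0.044118 * 1179.87 - 51
     = 1.052941.
Step 4: Ties present; correction factor C = 1 - 24/(16^3 - 16) = 0.994118. Corrected H = 1.052941 / 0.994118 = 1.059172.
Step 5: Under H0, H ~ chi^2(3); p-value = 0.786938.
Step 6: alpha = 0.1. fail to reject H0.

H = 1.0592, df = 3, p = 0.786938, fail to reject H0.


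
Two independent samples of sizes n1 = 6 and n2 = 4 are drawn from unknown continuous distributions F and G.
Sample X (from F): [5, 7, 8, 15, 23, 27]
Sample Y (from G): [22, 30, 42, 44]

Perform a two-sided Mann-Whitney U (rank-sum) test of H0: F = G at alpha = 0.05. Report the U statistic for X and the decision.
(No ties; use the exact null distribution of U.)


Step 1: Combine and sort all 10 observations; assign midranks.
sorted (value, group): (5,X), (7,X), (8,X), (15,X), (22,Y), (23,X), (27,X), (30,Y), (42,Y), (44,Y)
ranks: 5->1, 7->2, 8->3, 15->4, 22->5, 23->6, 27->7, 30->8, 42->9, 44->10
Step 2: Rank sum for X: R1 = 1 + 2 + 3 + 4 + 6 + 7 = 23.
Step 3: U_X = R1 - n1(n1+1)/2 = 23 - 6*7/2 = 23 - 21 = 2.
       U_Y = n1*n2 - U_X = 24 - 2 = 22.
Step 4: No ties, so the exact null distribution of U (based on enumerating the C(10,6) = 210 equally likely rank assignments) gives the two-sided p-value.
Step 5: p-value = 0.038095; compare to alpha = 0.05. reject H0.

U_X = 2, p = 0.038095, reject H0 at alpha = 0.05.


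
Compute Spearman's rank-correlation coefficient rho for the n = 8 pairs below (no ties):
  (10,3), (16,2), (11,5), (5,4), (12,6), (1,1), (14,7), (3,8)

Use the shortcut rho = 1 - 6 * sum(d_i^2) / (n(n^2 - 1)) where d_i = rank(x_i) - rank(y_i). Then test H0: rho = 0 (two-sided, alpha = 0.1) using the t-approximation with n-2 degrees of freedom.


Step 1: Rank x and y separately (midranks; no ties here).
rank(x): 10->4, 16->8, 11->5, 5->3, 12->6, 1->1, 14->7, 3->2
rank(y): 3->3, 2->2, 5->5, 4->4, 6->6, 1->1, 7->7, 8->8
Step 2: d_i = R_x(i) - R_y(i); compute d_i^2.
  (4-3)^2=1, (8-2)^2=36, (5-5)^2=0, (3-4)^2=1, (6-6)^2=0, (1-1)^2=0, (7-7)^2=0, (2-8)^2=36
sum(d^2) = 74.
Step 3: rho = 1 - 6*74 / (8*(8^2 - 1)) = 1 - 444/504 = 0.119048.
Step 4: Under H0, t = rho * sqrt((n-2)/(1-rho^2)) = 0.2937 ~ t(6).
Step 5: Two-sided p-value from the t-distribution with 6 df = 0.778886.
Step 6: alpha = 0.1. fail to reject H0.

rho = 0.1190, p = 0.778886, fail to reject H0 at alpha = 0.1.


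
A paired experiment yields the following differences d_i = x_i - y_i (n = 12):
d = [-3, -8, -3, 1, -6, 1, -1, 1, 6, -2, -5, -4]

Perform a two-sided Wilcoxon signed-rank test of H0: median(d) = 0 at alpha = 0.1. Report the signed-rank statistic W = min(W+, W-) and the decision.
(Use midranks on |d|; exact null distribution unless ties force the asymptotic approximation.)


Step 1: Drop any zero differences (none here) and take |d_i|.
|d| = [3, 8, 3, 1, 6, 1, 1, 1, 6, 2, 5, 4]
Step 2: Midrank |d_i| (ties get averaged ranks).
ranks: |3|->6.5, |8|->12, |3|->6.5, |1|->2.5, |6|->10.5, |1|->2.5, |1|->2.5, |1|->2.5, |6|->10.5, |2|->5, |5|->9, |4|->8
Step 3: Attach original signs; sum ranks with positive sign and with negative sign.
W+ = 2.5 + 2.5 + 2.5 + 10.5 = 18
W- = 6.5 + 12 + 6.5 + 10.5 + 2.5 + 5 + 9 + 8 = 60
(Check: W+ + W- = 78 should equal n(n+1)/2 = 78.)
Step 4: Test statistic W = min(W+, W-) = 18.
Step 5: Ties in |d|, so use the tie-corrected normal approximation.
        E[W] = n(n+1)/4 = 12*13/4 = 39.
        Tie groups: |d|=1 (t=4), |d|=3 (t=2), |d|=6 (t=2); sum(t^3 - t) = 72.
        Var[W] = n(n+1)(2n+1)/24 - sum(t^3-t)/48 = 3900/24 - 72/48 = 161.
        z = (W - E[W]) / sqrt(Var[W]) = (18 - 39) / 12.6886 = -1.6550.
        Two-sided p = 2*Phi(z) = 0.097918.
Step 6: alpha = 0.1. reject H0.

W+ = 18, W- = 60, W = min = 18, p = 0.097918, reject H0.


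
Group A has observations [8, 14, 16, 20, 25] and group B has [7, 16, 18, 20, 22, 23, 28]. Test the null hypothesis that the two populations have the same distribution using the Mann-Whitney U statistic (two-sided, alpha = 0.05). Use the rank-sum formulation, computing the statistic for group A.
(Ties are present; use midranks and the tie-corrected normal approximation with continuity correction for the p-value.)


Step 1: Combine and sort all 12 observations; assign midranks.
sorted (value, group): (7,Y), (8,X), (14,X), (16,X), (16,Y), (18,Y), (20,X), (20,Y), (22,Y), (23,Y), (25,X), (28,Y)
ranks: 7->1, 8->2, 14->3, 16->4.5, 16->4.5, 18->6, 20->7.5, 20->7.5, 22->9, 23->10, 25->11, 28->12
Step 2: Rank sum for X: R1 = 2 + 3 + 4.5 + 7.5 + 11 = 28.
Step 3: U_X = R1 - n1(n1+1)/2 = 28 - 5*6/2 = 28 - 15 = 13.
       U_Y = n1*n2 - U_X = 35 - 13 = 22.
Step 4: Ties are present, so use the tie-corrected normal approximation (with continuity correction) for the p-value.
Step 5: p-value = 0.514478; compare to alpha = 0.05. fail to reject H0.

U_X = 13, p = 0.514478, fail to reject H0 at alpha = 0.05.


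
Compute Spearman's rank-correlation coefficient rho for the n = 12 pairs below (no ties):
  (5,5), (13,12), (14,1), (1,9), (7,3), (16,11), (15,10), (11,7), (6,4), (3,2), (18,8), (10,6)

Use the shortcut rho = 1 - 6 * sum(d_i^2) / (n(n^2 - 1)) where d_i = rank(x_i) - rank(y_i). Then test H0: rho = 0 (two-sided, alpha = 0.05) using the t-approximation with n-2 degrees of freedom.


Step 1: Rank x and y separately (midranks; no ties here).
rank(x): 5->3, 13->8, 14->9, 1->1, 7->5, 16->11, 15->10, 11->7, 6->4, 3->2, 18->12, 10->6
rank(y): 5->5, 12->12, 1->1, 9->9, 3->3, 11->11, 10->10, 7->7, 4->4, 2->2, 8->8, 6->6
Step 2: d_i = R_x(i) - R_y(i); compute d_i^2.
  (3-5)^2=4, (8-12)^2=16, (9-1)^2=64, (1-9)^2=64, (5-3)^2=4, (11-11)^2=0, (10-10)^2=0, (7-7)^2=0, (4-4)^2=0, (2-2)^2=0, (12-8)^2=16, (6-6)^2=0
sum(d^2) = 168.
Step 3: rho = 1 - 6*168 / (12*(12^2 - 1)) = 1 - 1008/1716 = 0.412587.
Step 4: Under H0, t = rho * sqrt((n-2)/(1-rho^2)) = 1.4323 ~ t(10).
Step 5: Two-sided p-value from the t-distribution with 10 df = 0.182564.
Step 6: alpha = 0.05. fail to reject H0.

rho = 0.4126, p = 0.182564, fail to reject H0 at alpha = 0.05.


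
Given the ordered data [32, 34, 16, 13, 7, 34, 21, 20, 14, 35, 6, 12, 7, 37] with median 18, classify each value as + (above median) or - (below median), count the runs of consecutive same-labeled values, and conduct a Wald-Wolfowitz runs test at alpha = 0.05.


Step 1: Compute median = 18; label A = above, B = below.
Labels in order: AABBBAAABABBBA  (n_A = 7, n_B = 7)
Step 2: Count runs R = 7.
Step 3: Under H0 (random ordering), E[R] = 2*n_A*n_B/(n_A+n_B) + 1 = 2*7*7/14 + 1 = 8.0000.
        Var[R] = 2*n_A*n_B*(2*n_A*n_B - n_A - n_B) / ((n_A+n_B)^2 * (n_A+n_B-1)) = 8232/2548 = 3.2308.
        SD[R] = 1.7974.
Step 4: Continuity-corrected z = (R + 0.5 - E[R]) / SD[R] = (7 + 0.5 - 8.0000) / 1.7974 = -0.2782.
Step 5: Two-sided p-value via normal approximation = 2*(1 - Phi(|z|)) = 0.780879.
Step 6: alpha = 0.05. fail to reject H0.

R = 7, z = -0.2782, p = 0.780879, fail to reject H0.


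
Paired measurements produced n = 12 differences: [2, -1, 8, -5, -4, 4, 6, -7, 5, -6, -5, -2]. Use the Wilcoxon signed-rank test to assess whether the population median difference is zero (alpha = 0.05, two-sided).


Step 1: Drop any zero differences (none here) and take |d_i|.
|d| = [2, 1, 8, 5, 4, 4, 6, 7, 5, 6, 5, 2]
Step 2: Midrank |d_i| (ties get averaged ranks).
ranks: |2|->2.5, |1|->1, |8|->12, |5|->7, |4|->4.5, |4|->4.5, |6|->9.5, |7|->11, |5|->7, |6|->9.5, |5|->7, |2|->2.5
Step 3: Attach original signs; sum ranks with positive sign and with negative sign.
W+ = 2.5 + 12 + 4.5 + 9.5 + 7 = 35.5
W- = 1 + 7 + 4.5 + 11 + 9.5 + 7 + 2.5 = 42.5
(Check: W+ + W- = 78 should equal n(n+1)/2 = 78.)
Step 4: Test statistic W = min(W+, W-) = 35.5.
Step 5: Ties in |d|, so use the tie-corrected normal approximation.
        E[W] = n(n+1)/4 = 12*13/4 = 39.
        Tie groups: |d|=2 (t=2), |d|=4 (t=2), |d|=5 (t=3), |d|=6 (t=2); sum(t^3 - t) = 42.
        Var[W] = n(n+1)(2n+1)/24 - sum(t^3-t)/48 = 3900/24 - 42/48 = 161.625.
        z = (W - E[W]) / sqrt(Var[W]) = (35.5 - 39) / 12.7132 = -0.2753.
        Two-sided p = 2*Phi(z) = 0.783082.
Step 6: alpha = 0.05. fail to reject H0.

W+ = 35.5, W- = 42.5, W = min = 35.5, p = 0.783082, fail to reject H0.


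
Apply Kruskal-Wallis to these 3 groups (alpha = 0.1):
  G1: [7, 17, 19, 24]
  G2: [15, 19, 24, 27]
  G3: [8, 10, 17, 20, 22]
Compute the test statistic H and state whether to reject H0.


Step 1: Combine all N = 13 observations and assign midranks.
sorted (value, group, rank): (7,G1,1), (8,G3,2), (10,G3,3), (15,G2,4), (17,G1,5.5), (17,G3,5.5), (19,G1,7.5), (19,G2,7.5), (20,G3,9), (22,G3,10), (24,G1,11.5), (24,G2,11.5), (27,G2,13)
Step 2: Sum ranks within each group.
R_1 = 25.5 (n_1 = 4)
R_2 = 36 (n_2 = 4)
R_3 = 29.5 (n_3 = 5)
Step 3: H = 12/(N(N+1)) * sum(R_i^2/n_i) - 3(N+1)
     = 12/(13*14) * (25.5^2/4 + 36^2/4 + 29.5^2/5) - 3*14
     = 0.065934 * 660.612 - 42
     = 1.556868.
Step 4: Ties present; correction factor C = 1 - 18/(13^3 - 13) = 0.991758. Corrected H = 1.556868 / 0.991758 = 1.569806.
Step 5: Under H0, H ~ chi^2(2); p-value = 0.456164.
Step 6: alpha = 0.1. fail to reject H0.

H = 1.5698, df = 2, p = 0.456164, fail to reject H0.


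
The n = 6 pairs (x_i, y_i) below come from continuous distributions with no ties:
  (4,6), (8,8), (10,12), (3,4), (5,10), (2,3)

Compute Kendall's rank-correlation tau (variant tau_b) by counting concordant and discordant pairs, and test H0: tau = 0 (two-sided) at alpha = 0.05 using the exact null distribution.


Step 1: Enumerate the 15 unordered pairs (i,j) with i<j and classify each by sign(x_j-x_i) * sign(y_j-y_i).
  (1,2):dx=+4,dy=+2->C; (1,3):dx=+6,dy=+6->C; (1,4):dx=-1,dy=-2->C; (1,5):dx=+1,dy=+4->C
  (1,6):dx=-2,dy=-3->C; (2,3):dx=+2,dy=+4->C; (2,4):dx=-5,dy=-4->C; (2,5):dx=-3,dy=+2->D
  (2,6):dx=-6,dy=-5->C; (3,4):dx=-7,dy=-8->C; (3,5):dx=-5,dy=-2->C; (3,6):dx=-8,dy=-9->C
  (4,5):dx=+2,dy=+6->C; (4,6):dx=-1,dy=-1->C; (5,6):dx=-3,dy=-7->C
Step 2: C = 14, D = 1, total pairs = 15.
Step 3: tau = (C - D)/(n(n-1)/2) = (14 - 1)/15 = 0.866667.
Step 4: Exact two-sided p-value (enumerate n! = 720 permutations of y under H0): p = 0.016667.
Step 5: alpha = 0.05. reject H0.

tau_b = 0.8667 (C=14, D=1), p = 0.016667, reject H0.


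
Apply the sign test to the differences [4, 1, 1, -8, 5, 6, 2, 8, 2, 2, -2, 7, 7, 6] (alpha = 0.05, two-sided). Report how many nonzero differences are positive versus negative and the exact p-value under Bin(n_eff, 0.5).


Step 1: Discard zero differences. Original n = 14; n_eff = number of nonzero differences = 14.
Nonzero differences (with sign): +4, +1, +1, -8, +5, +6, +2, +8, +2, +2, -2, +7, +7, +6
Step 2: Count signs: positive = 12, negative = 2.
Step 3: Under H0: P(positive) = 0.5, so the number of positives S ~ Bin(14, 0.5).
Step 4: Two-sided exact p-value = sum of Bin(14,0.5) probabilities at or below the observed probability = 0.012939.
Step 5: alpha = 0.05. reject H0.

n_eff = 14, pos = 12, neg = 2, p = 0.012939, reject H0.


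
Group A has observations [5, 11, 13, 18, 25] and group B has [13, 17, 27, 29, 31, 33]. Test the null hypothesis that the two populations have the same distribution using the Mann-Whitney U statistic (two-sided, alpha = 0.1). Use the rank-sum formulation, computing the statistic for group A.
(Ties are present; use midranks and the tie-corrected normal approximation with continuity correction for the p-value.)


Step 1: Combine and sort all 11 observations; assign midranks.
sorted (value, group): (5,X), (11,X), (13,X), (13,Y), (17,Y), (18,X), (25,X), (27,Y), (29,Y), (31,Y), (33,Y)
ranks: 5->1, 11->2, 13->3.5, 13->3.5, 17->5, 18->6, 25->7, 27->8, 29->9, 31->10, 33->11
Step 2: Rank sum for X: R1 = 1 + 2 + 3.5 + 6 + 7 = 19.5.
Step 3: U_X = R1 - n1(n1+1)/2 = 19.5 - 5*6/2 = 19.5 - 15 = 4.5.
       U_Y = n1*n2 - U_X = 30 - 4.5 = 25.5.
Step 4: Ties are present, so use the tie-corrected normal approximation (with continuity correction) for the p-value.
Step 5: p-value = 0.067264; compare to alpha = 0.1. reject H0.

U_X = 4.5, p = 0.067264, reject H0 at alpha = 0.1.


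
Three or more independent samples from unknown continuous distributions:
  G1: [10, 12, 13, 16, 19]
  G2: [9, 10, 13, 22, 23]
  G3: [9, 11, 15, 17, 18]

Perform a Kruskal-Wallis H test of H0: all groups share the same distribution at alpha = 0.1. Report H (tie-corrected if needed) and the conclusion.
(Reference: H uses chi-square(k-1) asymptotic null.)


Step 1: Combine all N = 15 observations and assign midranks.
sorted (value, group, rank): (9,G2,1.5), (9,G3,1.5), (10,G1,3.5), (10,G2,3.5), (11,G3,5), (12,G1,6), (13,G1,7.5), (13,G2,7.5), (15,G3,9), (16,G1,10), (17,G3,11), (18,G3,12), (19,G1,13), (22,G2,14), (23,G2,15)
Step 2: Sum ranks within each group.
R_1 = 40 (n_1 = 5)
R_2 = 41.5 (n_2 = 5)
R_3 = 38.5 (n_3 = 5)
Step 3: H = 12/(N(N+1)) * sum(R_i^2/n_i) - 3(N+1)
     = 12/(15*16) * (40^2/5 + 41.5^2/5 + 38.5^2/5) - 3*16
     = 0.050000 * 960.9 - 48
     = 0.045000.
Step 4: Ties present; correction factor C = 1 - 18/(15^3 - 15) = 0.994643. Corrected H = 0.045000 / 0.994643 = 0.045242.
Step 5: Under H0, H ~ chi^2(2); p-value = 0.977633.
Step 6: alpha = 0.1. fail to reject H0.

H = 0.0452, df = 2, p = 0.977633, fail to reject H0.


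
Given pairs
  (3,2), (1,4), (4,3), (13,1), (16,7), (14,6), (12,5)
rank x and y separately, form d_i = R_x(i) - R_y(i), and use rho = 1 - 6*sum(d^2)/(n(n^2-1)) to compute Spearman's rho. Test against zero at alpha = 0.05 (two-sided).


Step 1: Rank x and y separately (midranks; no ties here).
rank(x): 3->2, 1->1, 4->3, 13->5, 16->7, 14->6, 12->4
rank(y): 2->2, 4->4, 3->3, 1->1, 7->7, 6->6, 5->5
Step 2: d_i = R_x(i) - R_y(i); compute d_i^2.
  (2-2)^2=0, (1-4)^2=9, (3-3)^2=0, (5-1)^2=16, (7-7)^2=0, (6-6)^2=0, (4-5)^2=1
sum(d^2) = 26.
Step 3: rho = 1 - 6*26 / (7*(7^2 - 1)) = 1 - 156/336 = 0.535714.
Step 4: Under H0, t = rho * sqrt((n-2)/(1-rho^2)) = 1.4186 ~ t(5).
Step 5: Two-sided p-value from the t-distribution with 5 df = 0.215217.
Step 6: alpha = 0.05. fail to reject H0.

rho = 0.5357, p = 0.215217, fail to reject H0 at alpha = 0.05.


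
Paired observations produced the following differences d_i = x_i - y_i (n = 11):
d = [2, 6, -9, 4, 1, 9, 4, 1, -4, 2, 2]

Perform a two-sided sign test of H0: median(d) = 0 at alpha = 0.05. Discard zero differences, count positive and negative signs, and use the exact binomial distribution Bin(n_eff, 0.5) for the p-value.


Step 1: Discard zero differences. Original n = 11; n_eff = number of nonzero differences = 11.
Nonzero differences (with sign): +2, +6, -9, +4, +1, +9, +4, +1, -4, +2, +2
Step 2: Count signs: positive = 9, negative = 2.
Step 3: Under H0: P(positive) = 0.5, so the number of positives S ~ Bin(11, 0.5).
Step 4: Two-sided exact p-value = sum of Bin(11,0.5) probabilities at or below the observed probability = 0.065430.
Step 5: alpha = 0.05. fail to reject H0.

n_eff = 11, pos = 9, neg = 2, p = 0.065430, fail to reject H0.


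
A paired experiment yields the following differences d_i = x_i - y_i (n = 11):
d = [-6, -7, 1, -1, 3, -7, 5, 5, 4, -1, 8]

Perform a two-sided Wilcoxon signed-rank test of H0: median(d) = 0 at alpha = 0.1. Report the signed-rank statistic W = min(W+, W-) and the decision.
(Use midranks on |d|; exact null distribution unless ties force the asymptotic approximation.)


Step 1: Drop any zero differences (none here) and take |d_i|.
|d| = [6, 7, 1, 1, 3, 7, 5, 5, 4, 1, 8]
Step 2: Midrank |d_i| (ties get averaged ranks).
ranks: |6|->8, |7|->9.5, |1|->2, |1|->2, |3|->4, |7|->9.5, |5|->6.5, |5|->6.5, |4|->5, |1|->2, |8|->11
Step 3: Attach original signs; sum ranks with positive sign and with negative sign.
W+ = 2 + 4 + 6.5 + 6.5 + 5 + 11 = 35
W- = 8 + 9.5 + 2 + 9.5 + 2 = 31
(Check: W+ + W- = 66 should equal n(n+1)/2 = 66.)
Step 4: Test statistic W = min(W+, W-) = 31.
Step 5: Ties in |d|, so use the tie-corrected normal approximation.
        E[W] = n(n+1)/4 = 11*12/4 = 33.
        Tie groups: |d|=1 (t=3), |d|=5 (t=2), |d|=7 (t=2); sum(t^3 - t) = 36.
        Var[W] = n(n+1)(2n+1)/24 - sum(t^3-t)/48 = 3036/24 - 36/48 = 125.75.
        z = (W - E[W]) / sqrt(Var[W]) = (31 - 33) / 11.2138 = -0.1784.
        Two-sided p = 2*Phi(z) = 0.858447.
Step 6: alpha = 0.1. fail to reject H0.

W+ = 35, W- = 31, W = min = 31, p = 0.858447, fail to reject H0.


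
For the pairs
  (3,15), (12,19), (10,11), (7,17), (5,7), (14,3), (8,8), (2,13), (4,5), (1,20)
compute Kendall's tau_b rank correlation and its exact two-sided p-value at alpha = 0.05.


Step 1: Enumerate the 45 unordered pairs (i,j) with i<j and classify each by sign(x_j-x_i) * sign(y_j-y_i).
  (1,2):dx=+9,dy=+4->C; (1,3):dx=+7,dy=-4->D; (1,4):dx=+4,dy=+2->C; (1,5):dx=+2,dy=-8->D
  (1,6):dx=+11,dy=-12->D; (1,7):dx=+5,dy=-7->D; (1,8):dx=-1,dy=-2->C; (1,9):dx=+1,dy=-10->D
  (1,10):dx=-2,dy=+5->D; (2,3):dx=-2,dy=-8->C; (2,4):dx=-5,dy=-2->C; (2,5):dx=-7,dy=-12->C
  (2,6):dx=+2,dy=-16->D; (2,7):dx=-4,dy=-11->C; (2,8):dx=-10,dy=-6->C; (2,9):dx=-8,dy=-14->C
  (2,10):dx=-11,dy=+1->D; (3,4):dx=-3,dy=+6->D; (3,5):dx=-5,dy=-4->C; (3,6):dx=+4,dy=-8->D
  (3,7):dx=-2,dy=-3->C; (3,8):dx=-8,dy=+2->D; (3,9):dx=-6,dy=-6->C; (3,10):dx=-9,dy=+9->D
  (4,5):dx=-2,dy=-10->C; (4,6):dx=+7,dy=-14->D; (4,7):dx=+1,dy=-9->D; (4,8):dx=-5,dy=-4->C
  (4,9):dx=-3,dy=-12->C; (4,10):dx=-6,dy=+3->D; (5,6):dx=+9,dy=-4->D; (5,7):dx=+3,dy=+1->C
  (5,8):dx=-3,dy=+6->D; (5,9):dx=-1,dy=-2->C; (5,10):dx=-4,dy=+13->D; (6,7):dx=-6,dy=+5->D
  (6,8):dx=-12,dy=+10->D; (6,9):dx=-10,dy=+2->D; (6,10):dx=-13,dy=+17->D; (7,8):dx=-6,dy=+5->D
  (7,9):dx=-4,dy=-3->C; (7,10):dx=-7,dy=+12->D; (8,9):dx=+2,dy=-8->D; (8,10):dx=-1,dy=+7->D
  (9,10):dx=-3,dy=+15->D
Step 2: C = 18, D = 27, total pairs = 45.
Step 3: tau = (C - D)/(n(n-1)/2) = (18 - 27)/45 = -0.200000.
Step 4: Exact two-sided p-value (enumerate n! = 3628800 permutations of y under H0): p = 0.484313.
Step 5: alpha = 0.05. fail to reject H0.

tau_b = -0.2000 (C=18, D=27), p = 0.484313, fail to reject H0.


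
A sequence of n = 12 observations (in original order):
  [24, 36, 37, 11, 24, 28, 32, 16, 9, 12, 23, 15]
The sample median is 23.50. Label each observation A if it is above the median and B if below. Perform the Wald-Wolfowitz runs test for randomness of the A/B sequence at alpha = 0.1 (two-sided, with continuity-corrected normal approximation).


Step 1: Compute median = 23.50; label A = above, B = below.
Labels in order: AAABAAABBBBB  (n_A = 6, n_B = 6)
Step 2: Count runs R = 4.
Step 3: Under H0 (random ordering), E[R] = 2*n_A*n_B/(n_A+n_B) + 1 = 2*6*6/12 + 1 = 7.0000.
        Var[R] = 2*n_A*n_B*(2*n_A*n_B - n_A - n_B) / ((n_A+n_B)^2 * (n_A+n_B-1)) = 4320/1584 = 2.7273.
        SD[R] = 1.6514.
Step 4: Continuity-corrected z = (R + 0.5 - E[R]) / SD[R] = (4 + 0.5 - 7.0000) / 1.6514 = -1.5138.
Step 5: Two-sided p-value via normal approximation = 2*(1 - Phi(|z|)) = 0.130070.
Step 6: alpha = 0.1. fail to reject H0.

R = 4, z = -1.5138, p = 0.130070, fail to reject H0.


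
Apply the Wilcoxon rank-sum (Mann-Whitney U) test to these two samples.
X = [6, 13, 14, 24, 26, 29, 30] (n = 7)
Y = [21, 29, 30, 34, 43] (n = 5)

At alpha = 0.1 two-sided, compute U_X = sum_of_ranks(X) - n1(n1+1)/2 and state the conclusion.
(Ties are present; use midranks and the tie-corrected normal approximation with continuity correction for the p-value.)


Step 1: Combine and sort all 12 observations; assign midranks.
sorted (value, group): (6,X), (13,X), (14,X), (21,Y), (24,X), (26,X), (29,X), (29,Y), (30,X), (30,Y), (34,Y), (43,Y)
ranks: 6->1, 13->2, 14->3, 21->4, 24->5, 26->6, 29->7.5, 29->7.5, 30->9.5, 30->9.5, 34->11, 43->12
Step 2: Rank sum for X: R1 = 1 + 2 + 3 + 5 + 6 + 7.5 + 9.5 = 34.
Step 3: U_X = R1 - n1(n1+1)/2 = 34 - 7*8/2 = 34 - 28 = 6.
       U_Y = n1*n2 - U_X = 35 - 6 = 29.
Step 4: Ties are present, so use the tie-corrected normal approximation (with continuity correction) for the p-value.
Step 5: p-value = 0.073025; compare to alpha = 0.1. reject H0.

U_X = 6, p = 0.073025, reject H0 at alpha = 0.1.


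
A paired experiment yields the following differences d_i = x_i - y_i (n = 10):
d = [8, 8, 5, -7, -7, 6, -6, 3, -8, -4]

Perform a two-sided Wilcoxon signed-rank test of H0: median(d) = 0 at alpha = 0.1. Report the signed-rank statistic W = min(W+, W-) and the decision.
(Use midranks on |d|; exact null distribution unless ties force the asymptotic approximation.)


Step 1: Drop any zero differences (none here) and take |d_i|.
|d| = [8, 8, 5, 7, 7, 6, 6, 3, 8, 4]
Step 2: Midrank |d_i| (ties get averaged ranks).
ranks: |8|->9, |8|->9, |5|->3, |7|->6.5, |7|->6.5, |6|->4.5, |6|->4.5, |3|->1, |8|->9, |4|->2
Step 3: Attach original signs; sum ranks with positive sign and with negative sign.
W+ = 9 + 9 + 3 + 4.5 + 1 = 26.5
W- = 6.5 + 6.5 + 4.5 + 9 + 2 = 28.5
(Check: W+ + W- = 55 should equal n(n+1)/2 = 55.)
Step 4: Test statistic W = min(W+, W-) = 26.5.
Step 5: Ties in |d|, so use the tie-corrected normal approximation.
        E[W] = n(n+1)/4 = 10*11/4 = 27.5.
        Tie groups: |d|=6 (t=2), |d|=7 (t=2), |d|=8 (t=3); sum(t^3 - t) = 36.
        Var[W] = n(n+1)(2n+1)/24 - sum(t^3-t)/48 = 2310/24 - 36/48 = 95.5.
        z = (W - E[W]) / sqrt(Var[W]) = (26.5 - 27.5) / 9.7724 = -0.1023.
        Two-sided p = 2*Phi(z) = 0.918496.
Step 6: alpha = 0.1. fail to reject H0.

W+ = 26.5, W- = 28.5, W = min = 26.5, p = 0.918496, fail to reject H0.


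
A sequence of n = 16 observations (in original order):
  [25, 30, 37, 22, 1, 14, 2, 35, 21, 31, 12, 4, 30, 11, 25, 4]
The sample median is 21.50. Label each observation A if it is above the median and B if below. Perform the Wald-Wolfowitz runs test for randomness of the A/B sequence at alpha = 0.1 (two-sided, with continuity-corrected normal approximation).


Step 1: Compute median = 21.50; label A = above, B = below.
Labels in order: AAAABBBABABBABAB  (n_A = 8, n_B = 8)
Step 2: Count runs R = 10.
Step 3: Under H0 (random ordering), E[R] = 2*n_A*n_B/(n_A+n_B) + 1 = 2*8*8/16 + 1 = 9.0000.
        Var[R] = 2*n_A*n_B*(2*n_A*n_B - n_A - n_B) / ((n_A+n_B)^2 * (n_A+n_B-1)) = 14336/3840 = 3.7333.
        SD[R] = 1.9322.
Step 4: Continuity-corrected z = (R - 0.5 - E[R]) / SD[R] = (10 - 0.5 - 9.0000) / 1.9322 = 0.2588.
Step 5: Two-sided p-value via normal approximation = 2*(1 - Phi(|z|)) = 0.795809.
Step 6: alpha = 0.1. fail to reject H0.

R = 10, z = 0.2588, p = 0.795809, fail to reject H0.


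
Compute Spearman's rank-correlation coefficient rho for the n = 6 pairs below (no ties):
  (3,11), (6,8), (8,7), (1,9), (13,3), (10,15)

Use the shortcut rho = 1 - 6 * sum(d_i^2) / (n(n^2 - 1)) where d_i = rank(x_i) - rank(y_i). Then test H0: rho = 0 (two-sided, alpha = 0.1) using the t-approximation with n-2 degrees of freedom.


Step 1: Rank x and y separately (midranks; no ties here).
rank(x): 3->2, 6->3, 8->4, 1->1, 13->6, 10->5
rank(y): 11->5, 8->3, 7->2, 9->4, 3->1, 15->6
Step 2: d_i = R_x(i) - R_y(i); compute d_i^2.
  (2-5)^2=9, (3-3)^2=0, (4-2)^2=4, (1-4)^2=9, (6-1)^2=25, (5-6)^2=1
sum(d^2) = 48.
Step 3: rho = 1 - 6*48 / (6*(6^2 - 1)) = 1 - 288/210 = -0.371429.
Step 4: Under H0, t = rho * sqrt((n-2)/(1-rho^2)) = -0.8001 ~ t(4).
Step 5: Two-sided p-value from the t-distribution with 4 df = 0.468478.
Step 6: alpha = 0.1. fail to reject H0.

rho = -0.3714, p = 0.468478, fail to reject H0 at alpha = 0.1.
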